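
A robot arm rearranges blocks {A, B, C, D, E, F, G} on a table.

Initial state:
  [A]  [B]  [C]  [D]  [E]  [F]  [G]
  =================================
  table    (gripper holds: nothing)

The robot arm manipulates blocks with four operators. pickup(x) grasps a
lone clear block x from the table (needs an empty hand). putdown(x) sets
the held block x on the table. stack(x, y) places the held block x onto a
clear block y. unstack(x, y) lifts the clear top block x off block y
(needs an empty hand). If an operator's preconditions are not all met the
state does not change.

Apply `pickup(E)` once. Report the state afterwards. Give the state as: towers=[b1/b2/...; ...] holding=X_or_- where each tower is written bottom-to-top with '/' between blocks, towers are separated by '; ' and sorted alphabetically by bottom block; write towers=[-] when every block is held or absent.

before: towers=[A; B; C; D; E; F; G] holding=-
pre[pickup(E)]: clear(E) ✓, ontable(E) ✓, handempty ✓
all met → apply pickup(E)
after:  towers=[A; B; C; D; F; G] holding=E

towers=[A; B; C; D; F; G] holding=E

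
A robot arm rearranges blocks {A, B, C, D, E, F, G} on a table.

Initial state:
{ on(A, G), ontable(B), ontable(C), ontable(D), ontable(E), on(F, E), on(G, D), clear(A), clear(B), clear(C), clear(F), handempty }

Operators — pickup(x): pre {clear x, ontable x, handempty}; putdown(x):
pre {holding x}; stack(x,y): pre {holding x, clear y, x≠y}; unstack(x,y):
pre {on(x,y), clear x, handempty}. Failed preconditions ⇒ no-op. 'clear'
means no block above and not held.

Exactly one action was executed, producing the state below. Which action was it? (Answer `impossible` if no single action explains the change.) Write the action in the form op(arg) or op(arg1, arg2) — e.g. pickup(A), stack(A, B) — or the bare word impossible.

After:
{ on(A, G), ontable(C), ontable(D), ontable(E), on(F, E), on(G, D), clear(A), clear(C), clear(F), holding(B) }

target: towers=[C; D/G/A; E/F] holding=B
         pickup(B) → towers=[C; D/G/A; E/F] holding=B  ← match
     unstack(F, E) → towers=[B; C; D/G/A; E] holding=F
     unstack(A, G) → towers=[B; C; D/G; E/F] holding=A
         pickup(C) → towers=[B; D/G/A; E/F] holding=C

pickup(B)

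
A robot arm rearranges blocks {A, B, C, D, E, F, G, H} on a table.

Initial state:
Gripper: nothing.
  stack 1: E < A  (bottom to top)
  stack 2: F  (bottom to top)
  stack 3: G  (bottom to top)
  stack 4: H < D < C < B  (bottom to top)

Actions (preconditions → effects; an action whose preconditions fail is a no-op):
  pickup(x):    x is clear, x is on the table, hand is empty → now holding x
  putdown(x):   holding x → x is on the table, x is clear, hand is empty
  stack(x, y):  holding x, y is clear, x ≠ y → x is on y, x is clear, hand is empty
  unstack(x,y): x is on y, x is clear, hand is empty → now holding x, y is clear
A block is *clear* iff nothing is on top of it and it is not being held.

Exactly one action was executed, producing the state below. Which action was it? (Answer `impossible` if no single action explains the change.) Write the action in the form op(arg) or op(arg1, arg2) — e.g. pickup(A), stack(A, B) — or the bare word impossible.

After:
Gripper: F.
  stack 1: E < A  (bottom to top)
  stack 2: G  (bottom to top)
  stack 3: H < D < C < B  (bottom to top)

pickup(F)

target: towers=[E/A; G; H/D/C/B] holding=F
         pickup(G) → towers=[E/A; F; H/D/C/B] holding=G
     unstack(A, E) → towers=[E; F; G; H/D/C/B] holding=A
     unstack(B, C) → towers=[E/A; F; G; H/D/C] holding=B
         pickup(F) → towers=[E/A; G; H/D/C/B] holding=F  ← match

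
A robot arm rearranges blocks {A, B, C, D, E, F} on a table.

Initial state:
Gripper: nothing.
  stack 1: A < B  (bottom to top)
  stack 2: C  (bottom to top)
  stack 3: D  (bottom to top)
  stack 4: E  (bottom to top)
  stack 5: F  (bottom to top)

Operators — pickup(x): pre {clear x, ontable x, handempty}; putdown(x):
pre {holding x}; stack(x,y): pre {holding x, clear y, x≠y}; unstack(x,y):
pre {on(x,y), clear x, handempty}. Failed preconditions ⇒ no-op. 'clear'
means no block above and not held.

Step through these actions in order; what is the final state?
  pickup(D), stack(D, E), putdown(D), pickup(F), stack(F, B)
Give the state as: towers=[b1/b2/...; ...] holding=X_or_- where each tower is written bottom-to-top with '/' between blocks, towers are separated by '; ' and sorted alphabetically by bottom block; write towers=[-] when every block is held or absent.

step 1 (pickup(D)): towers=[A/B; C; E; F] holding=D
step 2 (stack(D, E)): towers=[A/B; C; E/D; F] holding=-
step 3 (putdown(D)) [no-op]: towers=[A/B; C; E/D; F] holding=-
step 4 (pickup(F)): towers=[A/B; C; E/D] holding=F
step 5 (stack(F, B)): towers=[A/B/F; C; E/D] holding=-

towers=[A/B/F; C; E/D] holding=-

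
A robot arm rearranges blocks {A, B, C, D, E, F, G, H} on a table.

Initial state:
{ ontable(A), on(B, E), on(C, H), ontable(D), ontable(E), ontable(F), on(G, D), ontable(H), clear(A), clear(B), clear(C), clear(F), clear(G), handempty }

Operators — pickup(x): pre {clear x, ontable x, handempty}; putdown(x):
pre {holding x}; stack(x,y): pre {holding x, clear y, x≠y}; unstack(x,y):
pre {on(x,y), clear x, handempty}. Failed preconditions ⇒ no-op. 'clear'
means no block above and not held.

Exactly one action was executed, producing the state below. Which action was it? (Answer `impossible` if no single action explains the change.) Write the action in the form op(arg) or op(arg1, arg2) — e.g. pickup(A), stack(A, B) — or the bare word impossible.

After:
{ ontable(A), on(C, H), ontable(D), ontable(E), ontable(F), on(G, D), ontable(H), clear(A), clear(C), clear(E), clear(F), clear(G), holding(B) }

target: towers=[A; D/G; E; F; H/C] holding=B
     unstack(G, D) → towers=[A; D; E/B; F; H/C] holding=G
         pickup(A) → towers=[D/G; E/B; F; H/C] holding=A
     unstack(B, E) → towers=[A; D/G; E; F; H/C] holding=B  ← match
         pickup(F) → towers=[A; D/G; E/B; H/C] holding=F
     unstack(C, H) → towers=[A; D/G; E/B; F; H] holding=C

unstack(B, E)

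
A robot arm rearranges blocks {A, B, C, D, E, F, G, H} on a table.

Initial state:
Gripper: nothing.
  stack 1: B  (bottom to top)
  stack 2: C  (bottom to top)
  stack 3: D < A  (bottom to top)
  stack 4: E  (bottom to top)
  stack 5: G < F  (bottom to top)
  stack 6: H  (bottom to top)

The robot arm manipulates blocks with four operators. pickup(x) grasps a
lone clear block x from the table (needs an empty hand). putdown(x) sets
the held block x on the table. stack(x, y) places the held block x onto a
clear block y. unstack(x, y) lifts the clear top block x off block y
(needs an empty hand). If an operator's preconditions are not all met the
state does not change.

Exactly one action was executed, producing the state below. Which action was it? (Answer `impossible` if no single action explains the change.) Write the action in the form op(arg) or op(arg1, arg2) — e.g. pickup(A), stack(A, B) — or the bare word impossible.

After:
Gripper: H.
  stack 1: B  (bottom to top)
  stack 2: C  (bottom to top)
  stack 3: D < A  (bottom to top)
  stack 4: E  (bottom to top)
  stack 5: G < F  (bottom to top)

target: towers=[B; C; D/A; E; G/F] holding=H
     unstack(A, D) → towers=[B; C; D; E; G/F; H] holding=A
         pickup(E) → towers=[B; C; D/A; G/F; H] holding=E
         pickup(H) → towers=[B; C; D/A; E; G/F] holding=H  ← match
         pickup(B) → towers=[C; D/A; E; G/F; H] holding=B
     unstack(F, G) → towers=[B; C; D/A; E; G; H] holding=F
         pickup(C) → towers=[B; D/A; E; G/F; H] holding=C

pickup(H)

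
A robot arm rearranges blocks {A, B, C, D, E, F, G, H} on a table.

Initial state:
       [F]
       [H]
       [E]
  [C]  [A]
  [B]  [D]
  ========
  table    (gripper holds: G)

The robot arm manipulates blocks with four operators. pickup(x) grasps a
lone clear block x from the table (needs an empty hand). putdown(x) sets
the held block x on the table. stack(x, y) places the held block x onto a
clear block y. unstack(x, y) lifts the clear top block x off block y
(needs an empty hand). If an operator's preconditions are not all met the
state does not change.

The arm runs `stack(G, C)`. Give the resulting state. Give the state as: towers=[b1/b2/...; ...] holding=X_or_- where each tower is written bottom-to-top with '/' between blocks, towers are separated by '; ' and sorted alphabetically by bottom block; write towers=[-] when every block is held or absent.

before: towers=[B/C; D/A/E/H/F] holding=G
pre[stack(G, C)]: holding(G) yes, clear(C) yes, G≠C yes
all met → apply stack(G, C)
after:  towers=[B/C/G; D/A/E/H/F] holding=-

towers=[B/C/G; D/A/E/H/F] holding=-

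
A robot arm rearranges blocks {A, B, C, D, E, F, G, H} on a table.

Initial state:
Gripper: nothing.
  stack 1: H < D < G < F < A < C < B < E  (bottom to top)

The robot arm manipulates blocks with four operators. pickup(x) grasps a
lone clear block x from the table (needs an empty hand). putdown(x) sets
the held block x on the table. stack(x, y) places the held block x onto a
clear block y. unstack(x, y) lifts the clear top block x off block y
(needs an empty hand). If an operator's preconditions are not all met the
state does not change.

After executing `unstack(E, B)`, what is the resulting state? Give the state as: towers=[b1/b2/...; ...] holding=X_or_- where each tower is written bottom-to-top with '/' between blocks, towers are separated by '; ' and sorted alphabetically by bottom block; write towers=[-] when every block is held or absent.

towers=[H/D/G/F/A/C/B] holding=E

before: towers=[H/D/G/F/A/C/B/E] holding=-
pre[unstack(E, B)]: on(E,B) ✓, clear(E) ✓, handempty ✓
all met → apply unstack(E, B)
after:  towers=[H/D/G/F/A/C/B] holding=E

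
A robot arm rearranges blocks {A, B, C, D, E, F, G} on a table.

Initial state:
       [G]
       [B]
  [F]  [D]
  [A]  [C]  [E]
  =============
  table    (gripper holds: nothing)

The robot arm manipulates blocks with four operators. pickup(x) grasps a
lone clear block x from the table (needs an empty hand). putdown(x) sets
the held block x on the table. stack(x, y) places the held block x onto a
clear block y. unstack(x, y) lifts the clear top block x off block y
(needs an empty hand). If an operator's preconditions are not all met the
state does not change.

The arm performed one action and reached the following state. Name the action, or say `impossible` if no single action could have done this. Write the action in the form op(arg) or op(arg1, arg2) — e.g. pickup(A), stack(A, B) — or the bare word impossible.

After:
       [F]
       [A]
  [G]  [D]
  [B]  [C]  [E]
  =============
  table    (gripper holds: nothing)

target: towers=[B/G; C/D/A/F; E] holding=-
     unstack(F, A) → towers=[A; C/D/B/G; E] holding=F
     unstack(G, B) → towers=[A/F; C/D/B; E] holding=G
         pickup(E) → towers=[A/F; C/D/B/G] holding=E
none of the 3 applicable actions match → impossible

impossible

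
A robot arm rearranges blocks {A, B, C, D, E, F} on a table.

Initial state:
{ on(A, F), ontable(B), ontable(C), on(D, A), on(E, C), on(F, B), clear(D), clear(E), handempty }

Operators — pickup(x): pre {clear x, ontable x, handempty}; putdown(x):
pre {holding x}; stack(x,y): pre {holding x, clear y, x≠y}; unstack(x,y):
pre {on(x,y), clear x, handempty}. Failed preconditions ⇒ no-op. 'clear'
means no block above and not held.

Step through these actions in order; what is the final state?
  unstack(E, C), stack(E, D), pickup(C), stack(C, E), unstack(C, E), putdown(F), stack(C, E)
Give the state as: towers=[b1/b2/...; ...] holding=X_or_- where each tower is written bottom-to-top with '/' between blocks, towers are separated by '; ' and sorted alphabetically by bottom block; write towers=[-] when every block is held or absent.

step 1 (unstack(E, C)): towers=[B/F/A/D; C] holding=E
step 2 (stack(E, D)): towers=[B/F/A/D/E; C] holding=-
step 3 (pickup(C)): towers=[B/F/A/D/E] holding=C
step 4 (stack(C, E)): towers=[B/F/A/D/E/C] holding=-
step 5 (unstack(C, E)): towers=[B/F/A/D/E] holding=C
step 6 (putdown(F)) [no-op]: towers=[B/F/A/D/E] holding=C
step 7 (stack(C, E)): towers=[B/F/A/D/E/C] holding=-

towers=[B/F/A/D/E/C] holding=-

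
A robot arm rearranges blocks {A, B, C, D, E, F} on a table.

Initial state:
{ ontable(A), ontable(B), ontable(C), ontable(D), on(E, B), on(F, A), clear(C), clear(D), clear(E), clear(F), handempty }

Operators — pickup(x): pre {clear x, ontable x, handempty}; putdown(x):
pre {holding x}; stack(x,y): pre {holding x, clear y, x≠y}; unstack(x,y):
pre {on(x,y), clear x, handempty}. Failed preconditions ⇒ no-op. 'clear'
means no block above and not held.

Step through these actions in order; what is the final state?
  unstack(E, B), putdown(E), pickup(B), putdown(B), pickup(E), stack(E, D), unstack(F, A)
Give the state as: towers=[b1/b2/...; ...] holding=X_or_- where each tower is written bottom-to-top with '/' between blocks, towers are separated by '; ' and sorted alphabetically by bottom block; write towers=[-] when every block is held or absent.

towers=[A; B; C; D/E] holding=F

step 1 (unstack(E, B)): towers=[A/F; B; C; D] holding=E
step 2 (putdown(E)): towers=[A/F; B; C; D; E] holding=-
step 3 (pickup(B)): towers=[A/F; C; D; E] holding=B
step 4 (putdown(B)): towers=[A/F; B; C; D; E] holding=-
step 5 (pickup(E)): towers=[A/F; B; C; D] holding=E
step 6 (stack(E, D)): towers=[A/F; B; C; D/E] holding=-
step 7 (unstack(F, A)): towers=[A; B; C; D/E] holding=F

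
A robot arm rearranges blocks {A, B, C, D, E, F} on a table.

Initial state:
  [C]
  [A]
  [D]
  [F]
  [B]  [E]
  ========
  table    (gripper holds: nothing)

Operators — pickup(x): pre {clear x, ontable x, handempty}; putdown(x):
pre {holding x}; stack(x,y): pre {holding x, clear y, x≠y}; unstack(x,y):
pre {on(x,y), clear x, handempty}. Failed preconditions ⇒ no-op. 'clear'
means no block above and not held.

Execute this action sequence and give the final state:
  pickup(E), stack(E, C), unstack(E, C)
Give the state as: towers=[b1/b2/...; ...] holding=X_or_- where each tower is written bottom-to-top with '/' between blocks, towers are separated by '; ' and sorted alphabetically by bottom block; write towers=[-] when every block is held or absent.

towers=[B/F/D/A/C] holding=E

step 1 (pickup(E)): towers=[B/F/D/A/C] holding=E
step 2 (stack(E, C)): towers=[B/F/D/A/C/E] holding=-
step 3 (unstack(E, C)): towers=[B/F/D/A/C] holding=E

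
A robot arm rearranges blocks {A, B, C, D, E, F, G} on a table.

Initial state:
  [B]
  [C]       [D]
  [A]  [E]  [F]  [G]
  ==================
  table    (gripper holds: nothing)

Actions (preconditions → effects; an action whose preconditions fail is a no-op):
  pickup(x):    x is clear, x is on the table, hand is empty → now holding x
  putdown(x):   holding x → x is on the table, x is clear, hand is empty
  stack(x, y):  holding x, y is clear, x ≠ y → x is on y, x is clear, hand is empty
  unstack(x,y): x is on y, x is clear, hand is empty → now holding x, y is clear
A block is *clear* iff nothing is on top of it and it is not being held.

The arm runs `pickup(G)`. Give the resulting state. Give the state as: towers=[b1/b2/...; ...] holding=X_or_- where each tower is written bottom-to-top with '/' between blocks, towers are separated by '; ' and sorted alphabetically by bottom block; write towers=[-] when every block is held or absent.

before: towers=[A/C/B; E; F/D; G] holding=-
pre[pickup(G)]: clear(G) yes, ontable(G) yes, handempty yes
all met → apply pickup(G)
after:  towers=[A/C/B; E; F/D] holding=G

towers=[A/C/B; E; F/D] holding=G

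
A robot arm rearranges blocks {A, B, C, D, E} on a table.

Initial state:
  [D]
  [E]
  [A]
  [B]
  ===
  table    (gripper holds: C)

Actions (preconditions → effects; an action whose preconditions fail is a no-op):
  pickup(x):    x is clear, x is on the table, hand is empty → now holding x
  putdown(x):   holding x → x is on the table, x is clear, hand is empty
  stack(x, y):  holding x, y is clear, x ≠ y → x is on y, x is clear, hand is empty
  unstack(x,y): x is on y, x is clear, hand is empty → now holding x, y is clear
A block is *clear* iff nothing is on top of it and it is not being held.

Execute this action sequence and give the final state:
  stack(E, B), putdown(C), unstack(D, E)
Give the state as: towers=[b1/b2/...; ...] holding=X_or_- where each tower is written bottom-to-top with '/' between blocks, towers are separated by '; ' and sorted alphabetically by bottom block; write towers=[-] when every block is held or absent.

step 1 (stack(E, B)) [no-op]: towers=[B/A/E/D] holding=C
step 2 (putdown(C)): towers=[B/A/E/D; C] holding=-
step 3 (unstack(D, E)): towers=[B/A/E; C] holding=D

towers=[B/A/E; C] holding=D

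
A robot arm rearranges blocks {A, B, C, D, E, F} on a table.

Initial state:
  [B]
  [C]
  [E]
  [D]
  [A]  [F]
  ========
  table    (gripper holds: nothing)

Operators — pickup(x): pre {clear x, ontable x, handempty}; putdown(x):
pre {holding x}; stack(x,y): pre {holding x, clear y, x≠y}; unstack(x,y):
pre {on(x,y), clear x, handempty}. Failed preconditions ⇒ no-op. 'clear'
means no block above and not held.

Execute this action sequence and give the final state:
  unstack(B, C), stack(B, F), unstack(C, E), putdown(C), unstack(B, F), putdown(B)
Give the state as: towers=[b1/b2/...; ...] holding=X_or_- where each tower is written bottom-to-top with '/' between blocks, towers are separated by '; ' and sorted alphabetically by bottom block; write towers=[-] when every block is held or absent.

towers=[A/D/E; B; C; F] holding=-

step 1 (unstack(B, C)): towers=[A/D/E/C; F] holding=B
step 2 (stack(B, F)): towers=[A/D/E/C; F/B] holding=-
step 3 (unstack(C, E)): towers=[A/D/E; F/B] holding=C
step 4 (putdown(C)): towers=[A/D/E; C; F/B] holding=-
step 5 (unstack(B, F)): towers=[A/D/E; C; F] holding=B
step 6 (putdown(B)): towers=[A/D/E; B; C; F] holding=-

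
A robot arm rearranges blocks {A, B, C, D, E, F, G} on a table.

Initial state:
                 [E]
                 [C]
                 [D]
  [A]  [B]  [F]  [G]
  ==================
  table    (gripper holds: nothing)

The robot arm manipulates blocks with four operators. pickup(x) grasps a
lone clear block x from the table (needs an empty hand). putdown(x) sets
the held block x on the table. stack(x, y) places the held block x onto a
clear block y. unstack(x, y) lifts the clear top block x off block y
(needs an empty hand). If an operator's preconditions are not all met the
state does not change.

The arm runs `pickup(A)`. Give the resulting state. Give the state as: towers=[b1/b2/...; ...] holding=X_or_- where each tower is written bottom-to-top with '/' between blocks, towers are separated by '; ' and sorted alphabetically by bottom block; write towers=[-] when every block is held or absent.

towers=[B; F; G/D/C/E] holding=A

before: towers=[A; B; F; G/D/C/E] holding=-
pre[pickup(A)]: clear(A) ✓, ontable(A) ✓, handempty ✓
all met → apply pickup(A)
after:  towers=[B; F; G/D/C/E] holding=A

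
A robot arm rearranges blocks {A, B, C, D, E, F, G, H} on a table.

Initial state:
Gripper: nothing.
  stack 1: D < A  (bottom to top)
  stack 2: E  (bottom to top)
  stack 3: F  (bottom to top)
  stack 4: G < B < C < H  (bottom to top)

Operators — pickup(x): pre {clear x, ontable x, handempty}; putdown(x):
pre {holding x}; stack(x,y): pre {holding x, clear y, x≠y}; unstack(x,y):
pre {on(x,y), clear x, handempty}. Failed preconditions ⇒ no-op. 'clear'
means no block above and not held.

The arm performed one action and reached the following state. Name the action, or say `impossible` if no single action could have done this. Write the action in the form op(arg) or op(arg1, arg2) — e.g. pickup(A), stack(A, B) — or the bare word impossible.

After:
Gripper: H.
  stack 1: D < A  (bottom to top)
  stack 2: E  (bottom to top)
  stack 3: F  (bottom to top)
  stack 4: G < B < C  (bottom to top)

unstack(H, C)

target: towers=[D/A; E; F; G/B/C] holding=H
     unstack(A, D) → towers=[D; E; F; G/B/C/H] holding=A
         pickup(E) → towers=[D/A; F; G/B/C/H] holding=E
     unstack(H, C) → towers=[D/A; E; F; G/B/C] holding=H  ← match
         pickup(F) → towers=[D/A; E; G/B/C/H] holding=F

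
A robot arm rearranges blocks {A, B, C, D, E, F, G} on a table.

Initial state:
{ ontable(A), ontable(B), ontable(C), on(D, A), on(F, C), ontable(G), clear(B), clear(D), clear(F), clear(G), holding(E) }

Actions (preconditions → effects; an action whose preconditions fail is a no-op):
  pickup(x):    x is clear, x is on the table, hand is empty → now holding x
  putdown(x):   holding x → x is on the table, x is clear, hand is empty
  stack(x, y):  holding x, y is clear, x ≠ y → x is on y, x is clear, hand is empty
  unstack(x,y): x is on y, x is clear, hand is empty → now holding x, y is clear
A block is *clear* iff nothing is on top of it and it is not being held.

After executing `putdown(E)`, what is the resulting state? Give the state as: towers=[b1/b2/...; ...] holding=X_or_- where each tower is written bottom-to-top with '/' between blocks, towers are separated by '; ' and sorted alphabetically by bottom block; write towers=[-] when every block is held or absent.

towers=[A/D; B; C/F; E; G] holding=-

before: towers=[A/D; B; C/F; G] holding=E
pre[putdown(E)]: holding(E) yes
all met → apply putdown(E)
after:  towers=[A/D; B; C/F; E; G] holding=-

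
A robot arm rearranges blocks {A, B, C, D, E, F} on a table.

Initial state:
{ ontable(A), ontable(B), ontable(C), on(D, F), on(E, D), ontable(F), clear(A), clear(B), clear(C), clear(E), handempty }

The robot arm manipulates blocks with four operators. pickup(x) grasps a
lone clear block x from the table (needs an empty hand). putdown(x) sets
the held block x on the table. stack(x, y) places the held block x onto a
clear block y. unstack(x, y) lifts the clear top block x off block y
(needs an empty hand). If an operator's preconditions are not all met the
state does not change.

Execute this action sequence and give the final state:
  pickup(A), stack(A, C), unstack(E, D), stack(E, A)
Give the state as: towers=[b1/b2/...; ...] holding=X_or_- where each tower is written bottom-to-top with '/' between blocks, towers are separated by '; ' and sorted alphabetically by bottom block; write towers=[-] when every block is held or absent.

towers=[B; C/A/E; F/D] holding=-

step 1 (pickup(A)): towers=[B; C; F/D/E] holding=A
step 2 (stack(A, C)): towers=[B; C/A; F/D/E] holding=-
step 3 (unstack(E, D)): towers=[B; C/A; F/D] holding=E
step 4 (stack(E, A)): towers=[B; C/A/E; F/D] holding=-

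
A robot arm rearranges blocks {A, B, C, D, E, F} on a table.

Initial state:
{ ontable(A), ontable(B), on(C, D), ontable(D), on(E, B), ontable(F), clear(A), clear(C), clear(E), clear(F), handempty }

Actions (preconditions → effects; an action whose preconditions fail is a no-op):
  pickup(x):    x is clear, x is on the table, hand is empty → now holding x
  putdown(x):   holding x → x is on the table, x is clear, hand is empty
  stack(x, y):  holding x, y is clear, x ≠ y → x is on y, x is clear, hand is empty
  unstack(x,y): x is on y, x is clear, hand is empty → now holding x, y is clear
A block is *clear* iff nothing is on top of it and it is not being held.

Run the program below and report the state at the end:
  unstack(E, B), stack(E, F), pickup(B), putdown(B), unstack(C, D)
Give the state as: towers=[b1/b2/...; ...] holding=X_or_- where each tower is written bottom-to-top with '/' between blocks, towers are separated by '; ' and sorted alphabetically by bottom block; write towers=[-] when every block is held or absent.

towers=[A; B; D; F/E] holding=C

step 1 (unstack(E, B)): towers=[A; B; D/C; F] holding=E
step 2 (stack(E, F)): towers=[A; B; D/C; F/E] holding=-
step 3 (pickup(B)): towers=[A; D/C; F/E] holding=B
step 4 (putdown(B)): towers=[A; B; D/C; F/E] holding=-
step 5 (unstack(C, D)): towers=[A; B; D; F/E] holding=C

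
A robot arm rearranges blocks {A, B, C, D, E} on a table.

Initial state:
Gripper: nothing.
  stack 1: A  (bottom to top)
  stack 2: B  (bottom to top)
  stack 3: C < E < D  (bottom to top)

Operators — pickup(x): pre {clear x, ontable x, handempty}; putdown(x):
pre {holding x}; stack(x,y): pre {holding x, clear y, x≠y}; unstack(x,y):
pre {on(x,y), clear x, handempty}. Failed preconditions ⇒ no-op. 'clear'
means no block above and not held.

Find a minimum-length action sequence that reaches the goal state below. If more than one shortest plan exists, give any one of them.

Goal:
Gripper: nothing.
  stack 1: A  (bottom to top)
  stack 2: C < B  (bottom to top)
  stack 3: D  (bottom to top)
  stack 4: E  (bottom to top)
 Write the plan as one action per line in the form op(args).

unstack(D, E)
putdown(D)
unstack(E, C)
putdown(E)
pickup(B)
stack(B, C)

step 1 (unstack(D, E)): towers=[A; B; C/E] holding=D
step 2 (putdown(D)): towers=[A; B; C/E; D] holding=-
step 3 (unstack(E, C)): towers=[A; B; C; D] holding=E
step 4 (putdown(E)): towers=[A; B; C; D; E] holding=-
step 5 (pickup(B)): towers=[A; C; D; E] holding=B
step 6 (stack(B, C)): towers=[A; C/B; D; E] holding=-
goal check: towers=[A; C/B; D; E] holding=- — reached (length 6, optimal by BFS)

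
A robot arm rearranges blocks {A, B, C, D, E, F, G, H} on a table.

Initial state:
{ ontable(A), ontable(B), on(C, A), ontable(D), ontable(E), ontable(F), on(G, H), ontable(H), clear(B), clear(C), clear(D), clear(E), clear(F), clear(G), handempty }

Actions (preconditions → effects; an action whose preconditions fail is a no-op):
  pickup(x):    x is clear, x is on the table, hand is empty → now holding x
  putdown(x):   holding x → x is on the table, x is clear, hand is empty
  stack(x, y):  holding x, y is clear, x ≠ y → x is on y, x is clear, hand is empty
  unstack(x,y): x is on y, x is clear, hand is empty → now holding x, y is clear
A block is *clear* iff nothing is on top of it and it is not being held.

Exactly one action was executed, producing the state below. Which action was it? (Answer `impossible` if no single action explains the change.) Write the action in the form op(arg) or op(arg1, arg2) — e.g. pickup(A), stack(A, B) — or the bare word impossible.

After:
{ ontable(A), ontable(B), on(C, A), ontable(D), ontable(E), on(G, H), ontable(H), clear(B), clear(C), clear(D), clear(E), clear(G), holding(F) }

target: towers=[A/C; B; D; E; H/G] holding=F
     unstack(G, H) → towers=[A/C; B; D; E; F; H] holding=G
         pickup(E) → towers=[A/C; B; D; F; H/G] holding=E
         pickup(B) → towers=[A/C; D; E; F; H/G] holding=B
         pickup(F) → towers=[A/C; B; D; E; H/G] holding=F  ← match
         pickup(D) → towers=[A/C; B; E; F; H/G] holding=D
     unstack(C, A) → towers=[A; B; D; E; F; H/G] holding=C

pickup(F)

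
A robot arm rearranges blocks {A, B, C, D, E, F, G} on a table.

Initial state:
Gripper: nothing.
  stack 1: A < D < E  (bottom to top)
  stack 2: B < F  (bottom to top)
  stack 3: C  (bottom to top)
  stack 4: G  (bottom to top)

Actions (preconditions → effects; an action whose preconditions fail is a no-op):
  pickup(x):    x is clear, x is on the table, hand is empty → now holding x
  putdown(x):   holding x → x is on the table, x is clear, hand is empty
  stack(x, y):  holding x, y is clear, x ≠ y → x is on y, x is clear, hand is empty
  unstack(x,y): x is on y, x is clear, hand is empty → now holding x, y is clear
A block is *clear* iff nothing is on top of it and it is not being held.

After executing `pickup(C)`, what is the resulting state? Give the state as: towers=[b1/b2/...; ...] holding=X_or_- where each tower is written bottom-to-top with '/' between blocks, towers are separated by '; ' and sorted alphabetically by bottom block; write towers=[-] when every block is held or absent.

towers=[A/D/E; B/F; G] holding=C

before: towers=[A/D/E; B/F; C; G] holding=-
pre[pickup(C)]: clear(C) yes, ontable(C) yes, handempty yes
all met → apply pickup(C)
after:  towers=[A/D/E; B/F; G] holding=C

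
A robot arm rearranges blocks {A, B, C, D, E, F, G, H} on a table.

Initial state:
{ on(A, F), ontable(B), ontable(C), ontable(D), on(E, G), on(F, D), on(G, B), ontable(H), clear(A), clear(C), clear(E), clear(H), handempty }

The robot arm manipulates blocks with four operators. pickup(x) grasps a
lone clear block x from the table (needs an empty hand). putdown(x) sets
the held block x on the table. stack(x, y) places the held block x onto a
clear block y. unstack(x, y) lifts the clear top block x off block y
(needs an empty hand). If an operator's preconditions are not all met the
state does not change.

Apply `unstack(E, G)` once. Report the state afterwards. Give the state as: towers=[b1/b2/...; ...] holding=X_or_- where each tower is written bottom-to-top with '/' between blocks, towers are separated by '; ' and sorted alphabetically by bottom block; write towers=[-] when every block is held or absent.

towers=[B/G; C; D/F/A; H] holding=E

before: towers=[B/G/E; C; D/F/A; H] holding=-
pre[unstack(E, G)]: on(E,G) ✓, clear(E) ✓, handempty ✓
all met → apply unstack(E, G)
after:  towers=[B/G; C; D/F/A; H] holding=E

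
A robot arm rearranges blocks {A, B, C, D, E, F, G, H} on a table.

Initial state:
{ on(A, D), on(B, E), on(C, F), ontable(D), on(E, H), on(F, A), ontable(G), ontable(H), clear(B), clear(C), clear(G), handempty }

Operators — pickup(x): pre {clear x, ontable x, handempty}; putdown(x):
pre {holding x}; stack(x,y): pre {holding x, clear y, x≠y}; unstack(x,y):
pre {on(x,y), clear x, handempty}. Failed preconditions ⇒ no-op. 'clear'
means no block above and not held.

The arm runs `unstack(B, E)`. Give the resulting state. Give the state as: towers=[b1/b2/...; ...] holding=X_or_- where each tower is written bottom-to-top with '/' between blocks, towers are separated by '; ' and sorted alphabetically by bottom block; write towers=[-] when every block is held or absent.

towers=[D/A/F/C; G; H/E] holding=B

before: towers=[D/A/F/C; G; H/E/B] holding=-
pre[unstack(B, E)]: on(B,E) ok, clear(B) ok, handempty ok
all met → apply unstack(B, E)
after:  towers=[D/A/F/C; G; H/E] holding=B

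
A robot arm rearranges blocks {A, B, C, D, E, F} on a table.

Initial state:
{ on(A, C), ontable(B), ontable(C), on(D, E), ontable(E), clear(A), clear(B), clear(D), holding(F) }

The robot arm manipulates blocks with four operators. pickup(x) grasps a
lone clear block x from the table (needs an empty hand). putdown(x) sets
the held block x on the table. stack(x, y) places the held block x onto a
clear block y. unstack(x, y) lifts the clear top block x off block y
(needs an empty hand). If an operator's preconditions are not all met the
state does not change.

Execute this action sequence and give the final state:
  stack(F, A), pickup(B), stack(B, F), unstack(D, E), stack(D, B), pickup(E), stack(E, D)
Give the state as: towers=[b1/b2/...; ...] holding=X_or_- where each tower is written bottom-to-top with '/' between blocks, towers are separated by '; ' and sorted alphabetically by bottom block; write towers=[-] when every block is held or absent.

step 1 (stack(F, A)): towers=[B; C/A/F; E/D] holding=-
step 2 (pickup(B)): towers=[C/A/F; E/D] holding=B
step 3 (stack(B, F)): towers=[C/A/F/B; E/D] holding=-
step 4 (unstack(D, E)): towers=[C/A/F/B; E] holding=D
step 5 (stack(D, B)): towers=[C/A/F/B/D; E] holding=-
step 6 (pickup(E)): towers=[C/A/F/B/D] holding=E
step 7 (stack(E, D)): towers=[C/A/F/B/D/E] holding=-

towers=[C/A/F/B/D/E] holding=-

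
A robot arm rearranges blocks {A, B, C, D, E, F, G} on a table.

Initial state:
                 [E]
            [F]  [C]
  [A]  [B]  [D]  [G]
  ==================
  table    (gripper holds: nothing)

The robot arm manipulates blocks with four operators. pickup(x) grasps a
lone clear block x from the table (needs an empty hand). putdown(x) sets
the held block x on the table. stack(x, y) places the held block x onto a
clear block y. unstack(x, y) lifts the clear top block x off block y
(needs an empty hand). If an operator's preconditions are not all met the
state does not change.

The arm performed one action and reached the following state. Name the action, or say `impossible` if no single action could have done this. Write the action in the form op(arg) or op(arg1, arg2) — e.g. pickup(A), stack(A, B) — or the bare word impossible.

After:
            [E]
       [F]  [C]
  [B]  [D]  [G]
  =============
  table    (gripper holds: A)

target: towers=[B; D/F; G/C/E] holding=A
         pickup(B) → towers=[A; D/F; G/C/E] holding=B
     unstack(F, D) → towers=[A; B; D; G/C/E] holding=F
         pickup(A) → towers=[B; D/F; G/C/E] holding=A  ← match
     unstack(E, C) → towers=[A; B; D/F; G/C] holding=E

pickup(A)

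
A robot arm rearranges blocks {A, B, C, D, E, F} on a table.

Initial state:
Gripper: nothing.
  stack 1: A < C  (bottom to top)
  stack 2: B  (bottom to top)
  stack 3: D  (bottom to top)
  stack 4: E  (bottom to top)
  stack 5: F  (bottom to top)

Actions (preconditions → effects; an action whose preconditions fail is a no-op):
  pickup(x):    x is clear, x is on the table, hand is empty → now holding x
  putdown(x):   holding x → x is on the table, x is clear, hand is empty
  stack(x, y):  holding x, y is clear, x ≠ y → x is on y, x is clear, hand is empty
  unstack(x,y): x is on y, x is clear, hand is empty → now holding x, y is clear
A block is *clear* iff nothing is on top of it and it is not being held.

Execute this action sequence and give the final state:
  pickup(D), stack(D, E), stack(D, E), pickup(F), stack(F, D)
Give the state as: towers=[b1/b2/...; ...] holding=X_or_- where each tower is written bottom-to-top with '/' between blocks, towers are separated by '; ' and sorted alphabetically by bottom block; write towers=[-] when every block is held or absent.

step 1 (pickup(D)): towers=[A/C; B; E; F] holding=D
step 2 (stack(D, E)): towers=[A/C; B; E/D; F] holding=-
step 3 (stack(D, E)) [no-op]: towers=[A/C; B; E/D; F] holding=-
step 4 (pickup(F)): towers=[A/C; B; E/D] holding=F
step 5 (stack(F, D)): towers=[A/C; B; E/D/F] holding=-

towers=[A/C; B; E/D/F] holding=-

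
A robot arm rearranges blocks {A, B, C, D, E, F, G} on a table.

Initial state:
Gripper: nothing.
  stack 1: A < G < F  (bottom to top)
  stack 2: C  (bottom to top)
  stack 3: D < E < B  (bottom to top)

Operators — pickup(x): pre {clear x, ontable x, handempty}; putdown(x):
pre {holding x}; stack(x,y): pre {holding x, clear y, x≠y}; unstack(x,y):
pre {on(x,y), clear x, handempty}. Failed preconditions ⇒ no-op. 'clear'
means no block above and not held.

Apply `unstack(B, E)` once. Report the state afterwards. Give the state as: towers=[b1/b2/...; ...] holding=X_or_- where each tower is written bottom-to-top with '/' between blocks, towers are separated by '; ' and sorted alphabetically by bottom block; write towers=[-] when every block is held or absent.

towers=[A/G/F; C; D/E] holding=B

before: towers=[A/G/F; C; D/E/B] holding=-
pre[unstack(B, E)]: on(B,E) yes, clear(B) yes, handempty yes
all met → apply unstack(B, E)
after:  towers=[A/G/F; C; D/E] holding=B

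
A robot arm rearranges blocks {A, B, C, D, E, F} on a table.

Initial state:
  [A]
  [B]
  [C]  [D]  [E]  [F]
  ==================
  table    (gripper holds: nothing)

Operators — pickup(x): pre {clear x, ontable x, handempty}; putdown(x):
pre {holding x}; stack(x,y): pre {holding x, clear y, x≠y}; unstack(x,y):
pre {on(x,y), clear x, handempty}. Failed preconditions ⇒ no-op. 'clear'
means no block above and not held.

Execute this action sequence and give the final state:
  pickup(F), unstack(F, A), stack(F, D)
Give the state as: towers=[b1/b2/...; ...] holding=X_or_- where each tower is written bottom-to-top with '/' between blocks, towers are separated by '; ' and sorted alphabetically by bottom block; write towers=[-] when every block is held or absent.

step 1 (pickup(F)): towers=[C/B/A; D; E] holding=F
step 2 (unstack(F, A)) [no-op]: towers=[C/B/A; D; E] holding=F
step 3 (stack(F, D)): towers=[C/B/A; D/F; E] holding=-

towers=[C/B/A; D/F; E] holding=-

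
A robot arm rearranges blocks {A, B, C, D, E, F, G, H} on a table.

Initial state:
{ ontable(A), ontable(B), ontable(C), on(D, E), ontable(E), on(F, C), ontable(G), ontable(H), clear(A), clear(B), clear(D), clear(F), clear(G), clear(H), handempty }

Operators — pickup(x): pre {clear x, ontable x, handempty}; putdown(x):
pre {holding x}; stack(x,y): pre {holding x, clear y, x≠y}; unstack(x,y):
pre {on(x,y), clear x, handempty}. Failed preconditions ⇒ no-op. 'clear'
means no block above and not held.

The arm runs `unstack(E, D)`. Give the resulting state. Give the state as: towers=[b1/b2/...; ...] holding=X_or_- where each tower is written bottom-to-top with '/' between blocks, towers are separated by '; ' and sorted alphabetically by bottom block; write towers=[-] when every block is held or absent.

towers=[A; B; C/F; E/D; G; H] holding=-

before: towers=[A; B; C/F; E/D; G; H] holding=-
pre[unstack(E, D)]: on(E,D) fail, clear(E) fail, handempty ok
on(E,D), clear(E) unmet → unstack(E, D) is a no-op
after:  towers=[A; B; C/F; E/D; G; H] holding=-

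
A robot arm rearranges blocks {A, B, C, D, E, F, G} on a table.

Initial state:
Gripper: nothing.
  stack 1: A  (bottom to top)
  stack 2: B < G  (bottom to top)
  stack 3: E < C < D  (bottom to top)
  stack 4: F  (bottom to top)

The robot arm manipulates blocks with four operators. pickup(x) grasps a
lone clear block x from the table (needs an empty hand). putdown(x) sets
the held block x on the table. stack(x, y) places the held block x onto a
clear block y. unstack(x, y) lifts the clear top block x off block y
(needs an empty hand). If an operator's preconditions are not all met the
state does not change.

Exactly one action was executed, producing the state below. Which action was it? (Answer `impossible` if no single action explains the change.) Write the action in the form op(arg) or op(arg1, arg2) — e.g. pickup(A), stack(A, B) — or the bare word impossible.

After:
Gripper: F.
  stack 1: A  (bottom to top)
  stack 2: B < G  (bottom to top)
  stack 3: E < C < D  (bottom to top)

pickup(F)

target: towers=[A; B/G; E/C/D] holding=F
         pickup(F) → towers=[A; B/G; E/C/D] holding=F  ← match
     unstack(G, B) → towers=[A; B; E/C/D; F] holding=G
     unstack(D, C) → towers=[A; B/G; E/C; F] holding=D
         pickup(A) → towers=[B/G; E/C/D; F] holding=A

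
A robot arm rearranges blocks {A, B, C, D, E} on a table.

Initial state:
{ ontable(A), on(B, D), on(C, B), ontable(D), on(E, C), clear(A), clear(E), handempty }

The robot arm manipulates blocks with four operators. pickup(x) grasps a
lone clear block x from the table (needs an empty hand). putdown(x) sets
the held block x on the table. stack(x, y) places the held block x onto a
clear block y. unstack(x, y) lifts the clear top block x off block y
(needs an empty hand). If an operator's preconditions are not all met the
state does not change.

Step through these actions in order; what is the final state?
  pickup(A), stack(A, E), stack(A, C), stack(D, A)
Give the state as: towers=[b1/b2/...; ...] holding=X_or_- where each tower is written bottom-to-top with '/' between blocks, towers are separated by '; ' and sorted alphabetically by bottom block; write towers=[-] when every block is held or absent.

towers=[D/B/C/E/A] holding=-

step 1 (pickup(A)): towers=[D/B/C/E] holding=A
step 2 (stack(A, E)): towers=[D/B/C/E/A] holding=-
step 3 (stack(A, C)) [no-op]: towers=[D/B/C/E/A] holding=-
step 4 (stack(D, A)) [no-op]: towers=[D/B/C/E/A] holding=-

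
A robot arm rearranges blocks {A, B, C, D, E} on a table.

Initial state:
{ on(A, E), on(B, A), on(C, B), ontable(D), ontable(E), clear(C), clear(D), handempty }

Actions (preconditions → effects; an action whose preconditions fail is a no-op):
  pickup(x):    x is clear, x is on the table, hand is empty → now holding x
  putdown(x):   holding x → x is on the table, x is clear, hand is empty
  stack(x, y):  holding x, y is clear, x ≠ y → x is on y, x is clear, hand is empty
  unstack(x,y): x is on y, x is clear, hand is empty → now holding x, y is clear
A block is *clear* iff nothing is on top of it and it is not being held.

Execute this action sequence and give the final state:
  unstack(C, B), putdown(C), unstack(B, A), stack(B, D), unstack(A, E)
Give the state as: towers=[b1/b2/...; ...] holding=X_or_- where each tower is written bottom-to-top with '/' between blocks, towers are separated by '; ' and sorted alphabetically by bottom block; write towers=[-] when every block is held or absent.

towers=[C; D/B; E] holding=A

step 1 (unstack(C, B)): towers=[D; E/A/B] holding=C
step 2 (putdown(C)): towers=[C; D; E/A/B] holding=-
step 3 (unstack(B, A)): towers=[C; D; E/A] holding=B
step 4 (stack(B, D)): towers=[C; D/B; E/A] holding=-
step 5 (unstack(A, E)): towers=[C; D/B; E] holding=A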